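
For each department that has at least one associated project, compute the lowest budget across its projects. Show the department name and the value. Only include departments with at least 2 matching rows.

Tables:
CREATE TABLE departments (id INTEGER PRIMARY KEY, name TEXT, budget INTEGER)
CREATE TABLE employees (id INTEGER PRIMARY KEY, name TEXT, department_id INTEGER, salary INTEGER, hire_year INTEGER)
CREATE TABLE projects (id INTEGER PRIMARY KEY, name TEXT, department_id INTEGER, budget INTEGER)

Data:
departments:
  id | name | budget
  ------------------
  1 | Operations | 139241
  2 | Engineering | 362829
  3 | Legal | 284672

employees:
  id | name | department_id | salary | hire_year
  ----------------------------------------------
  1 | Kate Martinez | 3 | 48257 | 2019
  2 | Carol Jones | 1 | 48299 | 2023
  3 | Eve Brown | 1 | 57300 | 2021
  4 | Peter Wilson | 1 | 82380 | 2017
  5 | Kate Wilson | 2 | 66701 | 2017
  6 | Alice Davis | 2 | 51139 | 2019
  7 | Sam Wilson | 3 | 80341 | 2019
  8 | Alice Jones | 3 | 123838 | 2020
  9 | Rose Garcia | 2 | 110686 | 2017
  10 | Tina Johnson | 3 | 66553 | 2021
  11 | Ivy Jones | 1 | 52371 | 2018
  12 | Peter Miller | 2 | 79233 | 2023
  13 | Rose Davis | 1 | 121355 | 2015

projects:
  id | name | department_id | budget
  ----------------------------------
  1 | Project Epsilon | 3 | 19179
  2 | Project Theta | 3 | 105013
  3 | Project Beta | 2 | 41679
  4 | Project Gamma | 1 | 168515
SELECT p.name, MIN(c.budget) AS min_budget FROM projects c JOIN departments p ON c.department_id = p.id GROUP BY p.id, p.name HAVING COUNT(*) >= 2

Execution result:
name | min_budget
Legal | 19179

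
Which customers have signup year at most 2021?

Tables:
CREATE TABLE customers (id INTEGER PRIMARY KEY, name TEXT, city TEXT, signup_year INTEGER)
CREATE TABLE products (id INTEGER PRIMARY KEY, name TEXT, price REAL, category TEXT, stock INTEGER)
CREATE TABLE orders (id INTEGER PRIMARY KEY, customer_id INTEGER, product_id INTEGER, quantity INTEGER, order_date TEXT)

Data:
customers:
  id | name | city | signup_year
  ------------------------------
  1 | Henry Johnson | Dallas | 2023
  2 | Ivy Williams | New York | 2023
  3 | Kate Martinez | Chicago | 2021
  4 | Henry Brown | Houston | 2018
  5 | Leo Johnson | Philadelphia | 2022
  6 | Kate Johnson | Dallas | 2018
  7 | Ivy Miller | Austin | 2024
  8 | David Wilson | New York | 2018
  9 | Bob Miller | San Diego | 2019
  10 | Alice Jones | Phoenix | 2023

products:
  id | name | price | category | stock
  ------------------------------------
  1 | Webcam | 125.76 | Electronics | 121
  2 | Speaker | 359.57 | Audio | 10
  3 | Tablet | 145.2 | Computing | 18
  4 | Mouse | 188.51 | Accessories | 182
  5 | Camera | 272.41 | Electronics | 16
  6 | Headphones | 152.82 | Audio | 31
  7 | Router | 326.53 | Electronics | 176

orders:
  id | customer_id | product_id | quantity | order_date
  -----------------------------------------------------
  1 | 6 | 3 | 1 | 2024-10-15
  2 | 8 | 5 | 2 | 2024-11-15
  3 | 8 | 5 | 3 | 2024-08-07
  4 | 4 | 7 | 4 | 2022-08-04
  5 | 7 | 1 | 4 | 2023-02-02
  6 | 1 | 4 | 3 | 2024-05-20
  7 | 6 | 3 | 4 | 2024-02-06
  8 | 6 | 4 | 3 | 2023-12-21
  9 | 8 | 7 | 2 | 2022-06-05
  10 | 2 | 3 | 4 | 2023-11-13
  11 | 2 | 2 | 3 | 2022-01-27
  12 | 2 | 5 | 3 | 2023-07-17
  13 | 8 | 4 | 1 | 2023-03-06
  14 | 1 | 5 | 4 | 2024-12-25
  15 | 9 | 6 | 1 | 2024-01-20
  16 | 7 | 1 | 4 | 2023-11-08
SELECT name, signup_year FROM customers WHERE signup_year <= 2021

Execution result:
name | signup_year
Kate Martinez | 2021
Henry Brown | 2018
Kate Johnson | 2018
David Wilson | 2018
Bob Miller | 2019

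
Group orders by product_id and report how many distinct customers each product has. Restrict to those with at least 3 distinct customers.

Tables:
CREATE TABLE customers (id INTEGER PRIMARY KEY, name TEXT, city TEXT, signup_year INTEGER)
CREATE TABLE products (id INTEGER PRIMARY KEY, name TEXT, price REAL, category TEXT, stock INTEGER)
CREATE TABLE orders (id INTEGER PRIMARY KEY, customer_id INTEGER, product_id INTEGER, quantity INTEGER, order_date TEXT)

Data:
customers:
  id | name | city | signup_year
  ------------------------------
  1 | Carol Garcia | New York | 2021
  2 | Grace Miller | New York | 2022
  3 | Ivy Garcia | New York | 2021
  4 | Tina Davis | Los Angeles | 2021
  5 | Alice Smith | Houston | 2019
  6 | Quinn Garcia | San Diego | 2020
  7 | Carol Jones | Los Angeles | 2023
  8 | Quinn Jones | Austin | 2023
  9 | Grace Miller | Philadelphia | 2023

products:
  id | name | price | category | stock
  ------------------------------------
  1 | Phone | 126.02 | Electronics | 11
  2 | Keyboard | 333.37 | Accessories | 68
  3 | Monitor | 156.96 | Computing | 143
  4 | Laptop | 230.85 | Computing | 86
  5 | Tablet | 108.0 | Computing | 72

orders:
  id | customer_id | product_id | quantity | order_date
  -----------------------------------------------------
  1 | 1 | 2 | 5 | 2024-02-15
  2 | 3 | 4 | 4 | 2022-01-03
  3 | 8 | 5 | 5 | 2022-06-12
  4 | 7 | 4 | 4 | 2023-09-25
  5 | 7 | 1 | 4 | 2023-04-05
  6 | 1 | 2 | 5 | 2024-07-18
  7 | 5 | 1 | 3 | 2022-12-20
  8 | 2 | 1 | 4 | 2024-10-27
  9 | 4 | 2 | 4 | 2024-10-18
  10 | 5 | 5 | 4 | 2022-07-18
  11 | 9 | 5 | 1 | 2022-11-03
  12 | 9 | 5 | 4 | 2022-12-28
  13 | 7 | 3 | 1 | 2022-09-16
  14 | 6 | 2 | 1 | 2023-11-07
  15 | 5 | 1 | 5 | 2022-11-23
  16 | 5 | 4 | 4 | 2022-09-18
SELECT product_id, COUNT(DISTINCT customer_id) AS distinct_customer_count FROM orders GROUP BY product_id HAVING COUNT(DISTINCT customer_id) >= 3

Execution result:
product_id | distinct_customer_count
1 | 3
2 | 3
4 | 3
5 | 3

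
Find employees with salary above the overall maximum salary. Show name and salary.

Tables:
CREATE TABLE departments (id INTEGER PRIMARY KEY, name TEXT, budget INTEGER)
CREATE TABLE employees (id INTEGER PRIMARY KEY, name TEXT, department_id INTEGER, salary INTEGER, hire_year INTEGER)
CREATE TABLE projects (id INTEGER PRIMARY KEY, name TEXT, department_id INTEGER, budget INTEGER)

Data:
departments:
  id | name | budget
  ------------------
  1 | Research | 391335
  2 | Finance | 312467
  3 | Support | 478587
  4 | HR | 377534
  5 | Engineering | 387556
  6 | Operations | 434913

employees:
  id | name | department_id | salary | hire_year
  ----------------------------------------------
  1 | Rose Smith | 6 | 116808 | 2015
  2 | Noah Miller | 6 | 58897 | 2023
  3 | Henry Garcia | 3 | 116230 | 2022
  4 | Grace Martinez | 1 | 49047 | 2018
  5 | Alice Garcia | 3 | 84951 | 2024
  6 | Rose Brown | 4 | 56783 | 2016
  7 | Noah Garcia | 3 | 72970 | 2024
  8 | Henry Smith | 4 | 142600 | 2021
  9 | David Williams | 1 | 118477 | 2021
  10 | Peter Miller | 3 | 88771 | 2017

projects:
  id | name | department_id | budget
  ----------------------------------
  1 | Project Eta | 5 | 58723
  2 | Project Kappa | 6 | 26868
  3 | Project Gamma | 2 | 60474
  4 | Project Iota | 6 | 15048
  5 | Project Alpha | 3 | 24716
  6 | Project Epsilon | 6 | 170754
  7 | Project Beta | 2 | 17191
SELECT name, salary FROM employees WHERE salary > (SELECT MAX(salary) FROM employees)

Execution result:
(no rows)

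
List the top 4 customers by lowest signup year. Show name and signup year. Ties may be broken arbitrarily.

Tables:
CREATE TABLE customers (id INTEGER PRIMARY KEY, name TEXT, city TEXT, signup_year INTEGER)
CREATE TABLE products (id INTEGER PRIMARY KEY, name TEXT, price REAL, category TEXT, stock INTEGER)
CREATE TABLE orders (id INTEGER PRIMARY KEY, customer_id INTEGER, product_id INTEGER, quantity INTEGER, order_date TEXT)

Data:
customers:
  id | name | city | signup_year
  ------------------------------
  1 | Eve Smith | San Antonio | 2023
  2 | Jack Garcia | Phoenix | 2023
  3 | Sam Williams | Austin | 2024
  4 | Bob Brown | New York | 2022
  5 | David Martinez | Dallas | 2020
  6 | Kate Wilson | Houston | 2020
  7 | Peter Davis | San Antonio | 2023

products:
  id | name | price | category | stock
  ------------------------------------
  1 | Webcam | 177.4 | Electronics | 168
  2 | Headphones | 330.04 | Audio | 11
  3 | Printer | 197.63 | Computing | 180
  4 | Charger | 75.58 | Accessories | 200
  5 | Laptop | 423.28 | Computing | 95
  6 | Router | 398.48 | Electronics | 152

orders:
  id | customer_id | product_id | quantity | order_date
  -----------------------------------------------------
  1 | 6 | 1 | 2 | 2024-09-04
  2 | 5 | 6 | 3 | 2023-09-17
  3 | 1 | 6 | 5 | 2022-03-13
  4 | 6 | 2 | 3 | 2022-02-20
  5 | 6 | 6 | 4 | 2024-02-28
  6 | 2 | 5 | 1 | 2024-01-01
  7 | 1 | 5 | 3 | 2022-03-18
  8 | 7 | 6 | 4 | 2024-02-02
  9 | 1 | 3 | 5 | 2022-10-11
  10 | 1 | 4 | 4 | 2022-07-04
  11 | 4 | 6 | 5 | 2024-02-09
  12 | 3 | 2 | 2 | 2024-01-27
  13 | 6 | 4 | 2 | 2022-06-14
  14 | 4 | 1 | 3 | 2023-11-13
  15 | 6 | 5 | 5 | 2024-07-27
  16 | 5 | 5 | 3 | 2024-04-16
SELECT name, signup_year FROM customers ORDER BY signup_year ASC LIMIT 4

Execution result:
name | signup_year
David Martinez | 2020
Kate Wilson | 2020
Bob Brown | 2022
Eve Smith | 2023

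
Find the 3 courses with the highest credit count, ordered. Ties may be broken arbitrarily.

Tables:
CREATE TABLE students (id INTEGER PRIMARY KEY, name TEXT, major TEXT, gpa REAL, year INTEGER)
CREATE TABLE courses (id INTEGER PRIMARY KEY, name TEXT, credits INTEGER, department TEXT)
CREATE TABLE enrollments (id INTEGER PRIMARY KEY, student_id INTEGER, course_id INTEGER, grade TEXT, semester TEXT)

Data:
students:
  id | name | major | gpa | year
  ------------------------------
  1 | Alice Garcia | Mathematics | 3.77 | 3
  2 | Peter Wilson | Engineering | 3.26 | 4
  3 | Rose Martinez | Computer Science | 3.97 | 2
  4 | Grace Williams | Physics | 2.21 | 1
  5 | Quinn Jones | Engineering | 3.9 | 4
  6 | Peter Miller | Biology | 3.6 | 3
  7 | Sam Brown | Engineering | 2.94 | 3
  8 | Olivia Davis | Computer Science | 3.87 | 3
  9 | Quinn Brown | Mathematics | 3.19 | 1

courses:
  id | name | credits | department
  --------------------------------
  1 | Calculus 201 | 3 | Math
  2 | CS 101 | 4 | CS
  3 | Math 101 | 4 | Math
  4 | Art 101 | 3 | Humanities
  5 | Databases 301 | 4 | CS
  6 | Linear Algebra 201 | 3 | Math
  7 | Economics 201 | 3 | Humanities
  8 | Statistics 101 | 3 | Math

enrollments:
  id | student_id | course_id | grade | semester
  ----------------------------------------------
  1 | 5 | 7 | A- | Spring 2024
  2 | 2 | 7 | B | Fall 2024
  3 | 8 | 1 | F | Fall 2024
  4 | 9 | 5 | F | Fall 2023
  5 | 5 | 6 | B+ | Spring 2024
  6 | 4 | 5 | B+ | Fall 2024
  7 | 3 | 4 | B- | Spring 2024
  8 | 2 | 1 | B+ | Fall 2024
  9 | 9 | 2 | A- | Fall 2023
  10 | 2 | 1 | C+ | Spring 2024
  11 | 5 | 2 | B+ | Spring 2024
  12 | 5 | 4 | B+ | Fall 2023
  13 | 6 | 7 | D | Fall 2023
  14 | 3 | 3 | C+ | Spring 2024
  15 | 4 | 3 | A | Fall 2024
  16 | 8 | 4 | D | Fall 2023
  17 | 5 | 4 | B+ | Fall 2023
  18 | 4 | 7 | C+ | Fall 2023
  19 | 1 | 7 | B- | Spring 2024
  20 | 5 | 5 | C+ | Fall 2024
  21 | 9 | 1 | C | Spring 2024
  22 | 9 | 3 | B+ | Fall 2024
SELECT name, credits FROM courses ORDER BY credits DESC LIMIT 3

Execution result:
name | credits
CS 101 | 4
Math 101 | 4
Databases 301 | 4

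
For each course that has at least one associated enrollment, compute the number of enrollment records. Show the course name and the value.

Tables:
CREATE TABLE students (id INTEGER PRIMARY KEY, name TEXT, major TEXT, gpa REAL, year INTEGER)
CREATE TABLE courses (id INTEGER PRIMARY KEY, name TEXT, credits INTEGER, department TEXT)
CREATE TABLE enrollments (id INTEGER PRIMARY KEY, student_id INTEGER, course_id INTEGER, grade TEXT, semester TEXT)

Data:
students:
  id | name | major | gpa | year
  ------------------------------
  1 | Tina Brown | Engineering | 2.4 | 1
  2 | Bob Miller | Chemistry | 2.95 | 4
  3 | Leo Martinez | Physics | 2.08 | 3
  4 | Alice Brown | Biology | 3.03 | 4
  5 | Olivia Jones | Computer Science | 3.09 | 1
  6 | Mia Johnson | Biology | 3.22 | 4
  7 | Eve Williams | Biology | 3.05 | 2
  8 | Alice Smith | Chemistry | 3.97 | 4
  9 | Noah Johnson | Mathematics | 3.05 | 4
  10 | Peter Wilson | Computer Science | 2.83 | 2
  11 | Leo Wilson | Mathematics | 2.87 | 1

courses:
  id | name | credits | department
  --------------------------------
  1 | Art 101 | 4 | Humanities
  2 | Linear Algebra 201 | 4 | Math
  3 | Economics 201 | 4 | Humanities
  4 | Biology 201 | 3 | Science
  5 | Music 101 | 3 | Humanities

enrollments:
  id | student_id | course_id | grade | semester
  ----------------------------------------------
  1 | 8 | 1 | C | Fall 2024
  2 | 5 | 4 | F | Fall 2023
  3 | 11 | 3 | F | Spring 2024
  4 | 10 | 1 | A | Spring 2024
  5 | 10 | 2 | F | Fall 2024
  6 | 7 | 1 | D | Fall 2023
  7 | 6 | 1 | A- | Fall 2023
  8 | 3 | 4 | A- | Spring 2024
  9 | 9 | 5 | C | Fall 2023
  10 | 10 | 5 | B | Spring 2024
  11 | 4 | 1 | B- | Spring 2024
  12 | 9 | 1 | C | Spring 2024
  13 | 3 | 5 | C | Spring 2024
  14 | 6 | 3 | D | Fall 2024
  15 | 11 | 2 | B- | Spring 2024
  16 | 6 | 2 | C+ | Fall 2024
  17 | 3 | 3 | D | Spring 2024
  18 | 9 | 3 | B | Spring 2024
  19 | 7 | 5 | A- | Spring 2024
SELECT p.name, COUNT(*) AS n FROM enrollments c JOIN courses p ON c.course_id = p.id GROUP BY p.id, p.name

Execution result:
name | n
Art 101 | 6
Linear Algebra 201 | 3
Economics 201 | 4
Biology 201 | 2
Music 101 | 4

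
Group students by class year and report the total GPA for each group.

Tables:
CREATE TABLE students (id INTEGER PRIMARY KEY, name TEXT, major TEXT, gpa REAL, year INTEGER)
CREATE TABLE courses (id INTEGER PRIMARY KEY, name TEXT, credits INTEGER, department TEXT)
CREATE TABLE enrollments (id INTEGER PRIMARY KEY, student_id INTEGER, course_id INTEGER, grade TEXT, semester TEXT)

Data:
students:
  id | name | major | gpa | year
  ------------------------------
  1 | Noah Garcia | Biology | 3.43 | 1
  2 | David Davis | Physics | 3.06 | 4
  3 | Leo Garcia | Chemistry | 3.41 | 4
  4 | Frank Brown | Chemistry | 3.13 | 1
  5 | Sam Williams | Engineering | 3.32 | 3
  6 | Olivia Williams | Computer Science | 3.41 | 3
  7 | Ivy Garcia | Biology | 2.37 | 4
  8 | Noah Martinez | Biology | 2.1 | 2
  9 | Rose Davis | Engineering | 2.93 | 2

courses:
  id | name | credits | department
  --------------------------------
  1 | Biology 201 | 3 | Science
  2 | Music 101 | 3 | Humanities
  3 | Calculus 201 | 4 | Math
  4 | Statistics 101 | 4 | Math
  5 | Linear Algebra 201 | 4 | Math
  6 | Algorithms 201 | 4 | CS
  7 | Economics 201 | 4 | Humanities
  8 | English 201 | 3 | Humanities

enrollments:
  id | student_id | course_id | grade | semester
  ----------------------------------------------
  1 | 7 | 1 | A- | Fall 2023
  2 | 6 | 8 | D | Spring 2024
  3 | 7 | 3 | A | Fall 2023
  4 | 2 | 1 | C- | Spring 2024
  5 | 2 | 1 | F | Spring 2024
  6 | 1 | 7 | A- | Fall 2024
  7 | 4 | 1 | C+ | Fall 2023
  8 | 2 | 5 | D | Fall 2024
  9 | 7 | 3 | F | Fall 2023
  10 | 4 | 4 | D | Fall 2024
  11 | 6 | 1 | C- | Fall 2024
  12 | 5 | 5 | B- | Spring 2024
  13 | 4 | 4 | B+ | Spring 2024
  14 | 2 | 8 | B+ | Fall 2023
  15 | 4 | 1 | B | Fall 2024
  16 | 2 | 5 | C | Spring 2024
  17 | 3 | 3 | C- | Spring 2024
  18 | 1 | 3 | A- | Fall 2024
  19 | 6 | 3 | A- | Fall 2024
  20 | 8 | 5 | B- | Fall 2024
SELECT year, SUM(gpa) AS sum_gpa FROM students GROUP BY year

Execution result:
year | sum_gpa
1 | 6.56
2 | 5.03
3 | 6.73
4 | 8.84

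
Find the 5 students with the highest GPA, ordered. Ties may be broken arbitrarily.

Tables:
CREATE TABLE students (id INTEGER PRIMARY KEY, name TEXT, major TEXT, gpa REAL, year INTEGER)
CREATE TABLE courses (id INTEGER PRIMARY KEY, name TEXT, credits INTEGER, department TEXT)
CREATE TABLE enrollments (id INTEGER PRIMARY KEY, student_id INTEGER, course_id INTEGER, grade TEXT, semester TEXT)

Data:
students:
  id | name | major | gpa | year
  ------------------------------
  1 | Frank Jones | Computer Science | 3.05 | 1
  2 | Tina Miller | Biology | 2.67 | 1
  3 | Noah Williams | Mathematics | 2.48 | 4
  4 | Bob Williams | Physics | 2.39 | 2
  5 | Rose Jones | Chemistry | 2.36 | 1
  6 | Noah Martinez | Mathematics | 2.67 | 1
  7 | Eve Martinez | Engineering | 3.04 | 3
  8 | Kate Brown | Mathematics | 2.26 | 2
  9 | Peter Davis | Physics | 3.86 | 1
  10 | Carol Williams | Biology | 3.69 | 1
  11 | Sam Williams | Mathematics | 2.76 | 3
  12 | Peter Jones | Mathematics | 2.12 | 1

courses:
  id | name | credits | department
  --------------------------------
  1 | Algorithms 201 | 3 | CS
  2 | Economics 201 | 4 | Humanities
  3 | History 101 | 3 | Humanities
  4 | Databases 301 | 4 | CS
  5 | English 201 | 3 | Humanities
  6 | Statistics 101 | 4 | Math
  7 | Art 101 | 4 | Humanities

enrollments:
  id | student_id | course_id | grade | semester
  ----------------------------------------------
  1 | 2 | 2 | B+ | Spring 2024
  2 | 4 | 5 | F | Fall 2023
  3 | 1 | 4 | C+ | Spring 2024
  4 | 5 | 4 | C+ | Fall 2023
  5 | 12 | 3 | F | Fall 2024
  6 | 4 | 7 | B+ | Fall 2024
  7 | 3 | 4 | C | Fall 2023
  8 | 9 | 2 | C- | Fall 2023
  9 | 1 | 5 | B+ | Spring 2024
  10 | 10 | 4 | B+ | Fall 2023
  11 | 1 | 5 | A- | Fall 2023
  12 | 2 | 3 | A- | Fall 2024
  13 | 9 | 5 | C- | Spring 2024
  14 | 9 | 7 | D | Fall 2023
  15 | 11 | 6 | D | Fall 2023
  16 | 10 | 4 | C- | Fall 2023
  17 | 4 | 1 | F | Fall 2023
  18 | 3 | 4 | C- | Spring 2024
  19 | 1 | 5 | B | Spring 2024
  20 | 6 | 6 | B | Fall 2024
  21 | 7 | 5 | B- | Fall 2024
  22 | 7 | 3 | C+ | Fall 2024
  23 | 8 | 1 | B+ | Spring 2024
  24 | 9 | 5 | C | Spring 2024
SELECT name, gpa FROM students ORDER BY gpa DESC LIMIT 5

Execution result:
name | gpa
Peter Davis | 3.86
Carol Williams | 3.69
Frank Jones | 3.05
Eve Martinez | 3.04
Sam Williams | 2.76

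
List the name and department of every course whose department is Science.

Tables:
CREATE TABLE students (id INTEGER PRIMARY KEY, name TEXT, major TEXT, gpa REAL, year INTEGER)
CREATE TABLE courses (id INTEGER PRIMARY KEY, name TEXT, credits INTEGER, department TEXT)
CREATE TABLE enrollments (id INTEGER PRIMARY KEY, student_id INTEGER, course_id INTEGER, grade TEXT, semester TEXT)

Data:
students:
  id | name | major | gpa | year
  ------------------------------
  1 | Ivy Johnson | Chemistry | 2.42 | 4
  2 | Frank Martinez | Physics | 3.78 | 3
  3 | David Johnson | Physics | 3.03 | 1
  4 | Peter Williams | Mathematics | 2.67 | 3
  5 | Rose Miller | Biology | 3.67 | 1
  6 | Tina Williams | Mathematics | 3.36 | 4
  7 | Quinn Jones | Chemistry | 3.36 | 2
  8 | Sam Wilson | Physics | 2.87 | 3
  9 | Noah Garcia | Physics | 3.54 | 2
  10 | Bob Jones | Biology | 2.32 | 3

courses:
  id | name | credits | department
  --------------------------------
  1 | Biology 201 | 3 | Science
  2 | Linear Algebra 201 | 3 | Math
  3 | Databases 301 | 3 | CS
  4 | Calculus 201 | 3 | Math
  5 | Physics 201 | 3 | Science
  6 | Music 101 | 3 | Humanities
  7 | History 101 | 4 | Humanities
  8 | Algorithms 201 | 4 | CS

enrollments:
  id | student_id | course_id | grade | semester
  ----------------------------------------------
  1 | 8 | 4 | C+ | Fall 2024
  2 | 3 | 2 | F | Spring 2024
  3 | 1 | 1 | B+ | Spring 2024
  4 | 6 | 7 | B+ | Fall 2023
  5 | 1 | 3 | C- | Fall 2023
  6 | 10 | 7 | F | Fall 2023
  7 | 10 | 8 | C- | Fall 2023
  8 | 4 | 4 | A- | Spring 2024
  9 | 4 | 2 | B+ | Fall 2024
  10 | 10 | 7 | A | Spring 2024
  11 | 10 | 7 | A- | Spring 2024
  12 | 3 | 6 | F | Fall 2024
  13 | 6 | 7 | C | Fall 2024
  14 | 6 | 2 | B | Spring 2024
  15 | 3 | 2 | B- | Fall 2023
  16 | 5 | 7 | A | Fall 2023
SELECT name, department FROM courses WHERE department = 'Science'

Execution result:
name | department
Biology 201 | Science
Physics 201 | Science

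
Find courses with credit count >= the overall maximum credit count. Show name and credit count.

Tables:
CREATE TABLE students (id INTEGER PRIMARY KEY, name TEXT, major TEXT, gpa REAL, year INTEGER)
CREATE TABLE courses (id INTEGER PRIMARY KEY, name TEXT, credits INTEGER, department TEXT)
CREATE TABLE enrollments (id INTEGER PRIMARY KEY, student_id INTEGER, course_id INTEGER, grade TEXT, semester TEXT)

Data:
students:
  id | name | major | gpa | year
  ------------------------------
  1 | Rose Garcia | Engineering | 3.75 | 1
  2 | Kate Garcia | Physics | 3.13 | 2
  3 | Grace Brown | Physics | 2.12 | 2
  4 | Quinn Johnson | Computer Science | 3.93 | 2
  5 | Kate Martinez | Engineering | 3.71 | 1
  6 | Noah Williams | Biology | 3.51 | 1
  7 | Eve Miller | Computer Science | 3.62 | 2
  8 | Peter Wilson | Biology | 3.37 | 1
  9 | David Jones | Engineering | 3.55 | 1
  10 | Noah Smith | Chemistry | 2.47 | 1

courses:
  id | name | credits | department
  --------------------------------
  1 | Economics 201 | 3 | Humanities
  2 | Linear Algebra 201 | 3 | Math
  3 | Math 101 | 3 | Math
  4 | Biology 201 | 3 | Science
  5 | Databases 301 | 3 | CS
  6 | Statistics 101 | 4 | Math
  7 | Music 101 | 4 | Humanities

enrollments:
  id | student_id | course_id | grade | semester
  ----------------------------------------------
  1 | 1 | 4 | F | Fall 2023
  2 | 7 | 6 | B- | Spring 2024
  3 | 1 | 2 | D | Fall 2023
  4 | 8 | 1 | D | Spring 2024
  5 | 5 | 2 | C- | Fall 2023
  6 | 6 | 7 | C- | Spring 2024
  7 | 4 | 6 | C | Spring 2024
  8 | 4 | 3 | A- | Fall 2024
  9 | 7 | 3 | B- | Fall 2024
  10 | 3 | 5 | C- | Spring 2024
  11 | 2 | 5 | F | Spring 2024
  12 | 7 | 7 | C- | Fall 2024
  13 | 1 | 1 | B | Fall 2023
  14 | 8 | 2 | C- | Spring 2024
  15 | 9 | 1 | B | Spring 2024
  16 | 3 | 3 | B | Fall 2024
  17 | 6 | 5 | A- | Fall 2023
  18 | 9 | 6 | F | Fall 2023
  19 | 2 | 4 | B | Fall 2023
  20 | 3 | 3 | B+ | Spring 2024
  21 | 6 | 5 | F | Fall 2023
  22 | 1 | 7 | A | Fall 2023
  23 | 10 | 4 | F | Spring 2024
SELECT name, credits FROM courses WHERE credits >= (SELECT MAX(credits) FROM courses)

Execution result:
name | credits
Statistics 101 | 4
Music 101 | 4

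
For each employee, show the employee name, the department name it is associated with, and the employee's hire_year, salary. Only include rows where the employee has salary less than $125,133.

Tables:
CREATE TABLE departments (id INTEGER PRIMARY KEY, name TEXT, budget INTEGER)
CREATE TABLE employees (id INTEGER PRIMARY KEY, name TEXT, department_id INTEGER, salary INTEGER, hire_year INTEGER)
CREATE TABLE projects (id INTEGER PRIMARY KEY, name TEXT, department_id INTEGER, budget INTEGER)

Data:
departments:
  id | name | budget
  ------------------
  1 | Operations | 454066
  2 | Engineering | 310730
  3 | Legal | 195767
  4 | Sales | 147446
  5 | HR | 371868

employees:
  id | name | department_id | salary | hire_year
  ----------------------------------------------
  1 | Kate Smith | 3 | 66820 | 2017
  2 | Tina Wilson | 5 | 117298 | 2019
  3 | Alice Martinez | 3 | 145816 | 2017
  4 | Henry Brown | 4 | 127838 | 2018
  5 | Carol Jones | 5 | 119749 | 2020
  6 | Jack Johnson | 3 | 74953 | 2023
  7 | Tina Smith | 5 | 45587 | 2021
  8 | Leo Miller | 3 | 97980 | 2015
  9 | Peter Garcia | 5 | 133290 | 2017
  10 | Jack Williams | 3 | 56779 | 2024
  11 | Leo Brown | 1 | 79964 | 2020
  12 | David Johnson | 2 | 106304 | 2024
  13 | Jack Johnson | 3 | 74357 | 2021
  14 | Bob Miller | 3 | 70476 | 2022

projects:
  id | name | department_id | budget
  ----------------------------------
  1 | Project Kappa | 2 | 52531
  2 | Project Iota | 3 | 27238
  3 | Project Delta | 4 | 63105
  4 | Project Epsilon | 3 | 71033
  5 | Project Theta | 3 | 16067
SELECT c.name, p.name AS department, c.hire_year, c.salary FROM employees c JOIN departments p ON c.department_id = p.id WHERE c.salary < 125133

Execution result:
name | department | hire_year | salary
Kate Smith | Legal | 2017 | 66820
Tina Wilson | HR | 2019 | 117298
Carol Jones | HR | 2020 | 119749
Jack Johnson | Legal | 2023 | 74953
Tina Smith | HR | 2021 | 45587
Leo Miller | Legal | 2015 | 97980
Jack Williams | Legal | 2024 | 56779
Leo Brown | Operations | 2020 | 79964
David Johnson | Engineering | 2024 | 106304
Jack Johnson | Legal | 2021 | 74357
Bob Miller | Legal | 2022 | 70476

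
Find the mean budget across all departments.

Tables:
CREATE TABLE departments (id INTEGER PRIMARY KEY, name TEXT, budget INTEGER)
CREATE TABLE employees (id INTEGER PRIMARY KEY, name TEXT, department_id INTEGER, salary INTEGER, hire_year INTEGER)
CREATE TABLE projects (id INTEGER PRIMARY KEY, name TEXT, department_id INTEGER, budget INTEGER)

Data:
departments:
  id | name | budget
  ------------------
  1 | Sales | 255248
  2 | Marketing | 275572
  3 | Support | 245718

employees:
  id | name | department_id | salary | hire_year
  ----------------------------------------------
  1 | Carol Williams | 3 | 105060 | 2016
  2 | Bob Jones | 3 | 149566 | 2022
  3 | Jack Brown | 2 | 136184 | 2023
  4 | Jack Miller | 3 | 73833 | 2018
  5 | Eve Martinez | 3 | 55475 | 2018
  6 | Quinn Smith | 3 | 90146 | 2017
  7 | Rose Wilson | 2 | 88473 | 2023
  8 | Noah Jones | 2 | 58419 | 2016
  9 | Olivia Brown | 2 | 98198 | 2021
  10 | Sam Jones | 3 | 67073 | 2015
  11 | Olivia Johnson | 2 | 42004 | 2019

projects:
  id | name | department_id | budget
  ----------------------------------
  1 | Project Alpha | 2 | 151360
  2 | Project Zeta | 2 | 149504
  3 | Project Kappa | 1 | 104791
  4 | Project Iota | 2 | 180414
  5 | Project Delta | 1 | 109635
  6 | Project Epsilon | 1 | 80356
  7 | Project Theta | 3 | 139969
SELECT AVG(budget) FROM departments

Execution result:
258846.00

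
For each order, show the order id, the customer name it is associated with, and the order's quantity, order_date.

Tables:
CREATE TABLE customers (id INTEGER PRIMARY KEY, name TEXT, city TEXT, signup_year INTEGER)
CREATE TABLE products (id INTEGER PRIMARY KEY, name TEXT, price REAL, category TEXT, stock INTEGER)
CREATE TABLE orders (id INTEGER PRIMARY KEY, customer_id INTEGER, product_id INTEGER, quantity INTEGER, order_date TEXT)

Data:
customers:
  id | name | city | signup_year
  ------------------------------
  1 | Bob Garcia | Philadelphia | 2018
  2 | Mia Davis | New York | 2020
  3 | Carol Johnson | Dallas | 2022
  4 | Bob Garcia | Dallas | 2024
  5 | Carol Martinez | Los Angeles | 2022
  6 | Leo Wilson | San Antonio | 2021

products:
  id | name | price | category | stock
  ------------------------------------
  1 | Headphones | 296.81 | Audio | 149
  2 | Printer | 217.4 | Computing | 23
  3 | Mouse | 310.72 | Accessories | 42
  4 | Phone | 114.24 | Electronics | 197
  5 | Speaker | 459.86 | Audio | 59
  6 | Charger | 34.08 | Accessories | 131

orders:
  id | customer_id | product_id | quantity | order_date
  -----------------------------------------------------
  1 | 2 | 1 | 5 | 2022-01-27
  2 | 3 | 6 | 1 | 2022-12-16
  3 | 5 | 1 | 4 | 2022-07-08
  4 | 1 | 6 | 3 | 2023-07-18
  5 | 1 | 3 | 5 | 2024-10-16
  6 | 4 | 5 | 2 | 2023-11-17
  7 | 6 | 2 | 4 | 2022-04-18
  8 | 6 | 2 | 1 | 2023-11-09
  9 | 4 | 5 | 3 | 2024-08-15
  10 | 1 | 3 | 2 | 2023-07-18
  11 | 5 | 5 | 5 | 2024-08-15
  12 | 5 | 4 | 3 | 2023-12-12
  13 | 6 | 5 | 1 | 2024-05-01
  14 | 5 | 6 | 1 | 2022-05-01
SELECT c.id, p.name AS customer, c.quantity, c.order_date FROM orders c JOIN customers p ON c.customer_id = p.id

Execution result:
id | customer | quantity | order_date
1 | Mia Davis | 5 | 2022-01-27
2 | Carol Johnson | 1 | 2022-12-16
3 | Carol Martinez | 4 | 2022-07-08
4 | Bob Garcia | 3 | 2023-07-18
5 | Bob Garcia | 5 | 2024-10-16
6 | Bob Garcia | 2 | 2023-11-17
7 | Leo Wilson | 4 | 2022-04-18
8 | Leo Wilson | 1 | 2023-11-09
9 | Bob Garcia | 3 | 2024-08-15
10 | Bob Garcia | 2 | 2023-07-18
11 | Carol Martinez | 5 | 2024-08-15
12 | Carol Martinez | 3 | 2023-12-12
13 | Leo Wilson | 1 | 2024-05-01
14 | Carol Martinez | 1 | 2022-05-01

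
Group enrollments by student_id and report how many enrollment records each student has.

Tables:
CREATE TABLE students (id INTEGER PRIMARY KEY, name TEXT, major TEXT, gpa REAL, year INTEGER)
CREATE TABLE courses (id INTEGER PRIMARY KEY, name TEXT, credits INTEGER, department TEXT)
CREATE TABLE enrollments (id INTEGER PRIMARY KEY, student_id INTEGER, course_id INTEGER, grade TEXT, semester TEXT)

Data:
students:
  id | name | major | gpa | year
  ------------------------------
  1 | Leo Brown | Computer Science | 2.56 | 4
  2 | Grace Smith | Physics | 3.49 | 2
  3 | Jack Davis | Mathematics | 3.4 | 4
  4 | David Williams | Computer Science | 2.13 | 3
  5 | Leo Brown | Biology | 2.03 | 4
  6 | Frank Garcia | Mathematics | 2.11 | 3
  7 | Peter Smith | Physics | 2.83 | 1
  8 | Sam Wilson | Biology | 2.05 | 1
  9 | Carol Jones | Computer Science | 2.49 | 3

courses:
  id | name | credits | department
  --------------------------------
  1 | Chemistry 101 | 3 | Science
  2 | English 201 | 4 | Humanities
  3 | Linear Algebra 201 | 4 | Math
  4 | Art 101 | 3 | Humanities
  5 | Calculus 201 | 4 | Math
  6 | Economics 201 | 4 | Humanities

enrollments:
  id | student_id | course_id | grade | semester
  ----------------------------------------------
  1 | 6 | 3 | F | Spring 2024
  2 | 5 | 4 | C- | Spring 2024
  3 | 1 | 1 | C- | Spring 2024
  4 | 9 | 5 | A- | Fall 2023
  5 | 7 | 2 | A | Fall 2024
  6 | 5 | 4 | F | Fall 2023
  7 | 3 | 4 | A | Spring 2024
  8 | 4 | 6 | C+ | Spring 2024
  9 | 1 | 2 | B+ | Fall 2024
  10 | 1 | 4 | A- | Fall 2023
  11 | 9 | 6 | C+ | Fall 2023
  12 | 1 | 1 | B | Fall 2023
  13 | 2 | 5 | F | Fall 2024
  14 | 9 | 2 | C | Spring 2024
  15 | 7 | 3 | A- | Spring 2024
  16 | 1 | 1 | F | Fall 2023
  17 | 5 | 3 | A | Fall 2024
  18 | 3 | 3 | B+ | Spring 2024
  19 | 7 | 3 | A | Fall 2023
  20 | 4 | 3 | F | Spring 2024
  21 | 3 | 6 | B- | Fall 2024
SELECT student_id, COUNT(*) AS enrollment_count FROM enrollments GROUP BY student_id

Execution result:
student_id | enrollment_count
1 | 5
2 | 1
3 | 3
4 | 2
5 | 3
6 | 1
7 | 3
9 | 3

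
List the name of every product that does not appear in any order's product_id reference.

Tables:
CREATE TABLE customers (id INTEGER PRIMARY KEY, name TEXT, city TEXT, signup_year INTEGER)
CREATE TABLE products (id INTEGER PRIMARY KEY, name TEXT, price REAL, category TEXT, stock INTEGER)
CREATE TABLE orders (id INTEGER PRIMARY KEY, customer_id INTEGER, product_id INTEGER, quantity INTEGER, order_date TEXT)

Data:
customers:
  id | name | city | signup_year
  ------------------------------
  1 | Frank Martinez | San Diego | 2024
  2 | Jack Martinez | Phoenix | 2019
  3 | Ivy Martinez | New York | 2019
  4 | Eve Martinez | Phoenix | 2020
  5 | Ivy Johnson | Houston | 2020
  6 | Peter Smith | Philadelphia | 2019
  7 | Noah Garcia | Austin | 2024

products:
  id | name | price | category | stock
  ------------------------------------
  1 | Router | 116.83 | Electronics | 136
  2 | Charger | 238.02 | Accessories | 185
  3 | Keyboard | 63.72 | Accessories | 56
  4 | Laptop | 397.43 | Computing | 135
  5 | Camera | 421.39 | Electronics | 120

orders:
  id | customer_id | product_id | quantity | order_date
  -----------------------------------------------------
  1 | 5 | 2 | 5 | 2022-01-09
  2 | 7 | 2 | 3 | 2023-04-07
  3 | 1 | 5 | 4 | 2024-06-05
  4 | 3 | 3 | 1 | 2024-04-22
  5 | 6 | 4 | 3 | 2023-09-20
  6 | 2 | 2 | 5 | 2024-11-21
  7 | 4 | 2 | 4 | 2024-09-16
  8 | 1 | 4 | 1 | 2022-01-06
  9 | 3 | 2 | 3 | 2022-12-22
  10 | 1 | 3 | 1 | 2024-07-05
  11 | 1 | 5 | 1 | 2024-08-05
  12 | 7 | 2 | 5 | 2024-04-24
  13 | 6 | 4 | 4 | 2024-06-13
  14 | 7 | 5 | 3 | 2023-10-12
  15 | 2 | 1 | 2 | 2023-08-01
SELECT p.name FROM products p LEFT JOIN orders c ON c.product_id = p.id WHERE c.id IS NULL

Execution result:
(no rows)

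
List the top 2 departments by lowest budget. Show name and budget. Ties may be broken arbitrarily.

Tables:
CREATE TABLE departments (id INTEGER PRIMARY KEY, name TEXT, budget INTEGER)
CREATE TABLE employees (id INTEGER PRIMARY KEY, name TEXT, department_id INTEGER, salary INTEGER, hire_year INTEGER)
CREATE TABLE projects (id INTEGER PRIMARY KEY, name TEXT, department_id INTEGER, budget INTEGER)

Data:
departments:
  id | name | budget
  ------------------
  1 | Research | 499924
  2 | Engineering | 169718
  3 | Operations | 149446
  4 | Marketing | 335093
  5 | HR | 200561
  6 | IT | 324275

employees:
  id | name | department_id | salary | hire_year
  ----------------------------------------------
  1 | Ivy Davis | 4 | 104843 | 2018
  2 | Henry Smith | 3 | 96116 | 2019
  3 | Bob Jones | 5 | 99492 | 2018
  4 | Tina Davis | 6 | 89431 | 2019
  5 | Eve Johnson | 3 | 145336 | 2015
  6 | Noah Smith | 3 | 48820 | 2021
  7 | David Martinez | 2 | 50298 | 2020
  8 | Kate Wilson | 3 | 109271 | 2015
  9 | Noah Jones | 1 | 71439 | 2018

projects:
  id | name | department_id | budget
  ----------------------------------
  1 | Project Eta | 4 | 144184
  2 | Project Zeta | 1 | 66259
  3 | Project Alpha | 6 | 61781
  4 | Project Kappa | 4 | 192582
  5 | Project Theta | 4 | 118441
SELECT name, budget FROM departments ORDER BY budget ASC LIMIT 2

Execution result:
name | budget
Operations | 149446
Engineering | 169718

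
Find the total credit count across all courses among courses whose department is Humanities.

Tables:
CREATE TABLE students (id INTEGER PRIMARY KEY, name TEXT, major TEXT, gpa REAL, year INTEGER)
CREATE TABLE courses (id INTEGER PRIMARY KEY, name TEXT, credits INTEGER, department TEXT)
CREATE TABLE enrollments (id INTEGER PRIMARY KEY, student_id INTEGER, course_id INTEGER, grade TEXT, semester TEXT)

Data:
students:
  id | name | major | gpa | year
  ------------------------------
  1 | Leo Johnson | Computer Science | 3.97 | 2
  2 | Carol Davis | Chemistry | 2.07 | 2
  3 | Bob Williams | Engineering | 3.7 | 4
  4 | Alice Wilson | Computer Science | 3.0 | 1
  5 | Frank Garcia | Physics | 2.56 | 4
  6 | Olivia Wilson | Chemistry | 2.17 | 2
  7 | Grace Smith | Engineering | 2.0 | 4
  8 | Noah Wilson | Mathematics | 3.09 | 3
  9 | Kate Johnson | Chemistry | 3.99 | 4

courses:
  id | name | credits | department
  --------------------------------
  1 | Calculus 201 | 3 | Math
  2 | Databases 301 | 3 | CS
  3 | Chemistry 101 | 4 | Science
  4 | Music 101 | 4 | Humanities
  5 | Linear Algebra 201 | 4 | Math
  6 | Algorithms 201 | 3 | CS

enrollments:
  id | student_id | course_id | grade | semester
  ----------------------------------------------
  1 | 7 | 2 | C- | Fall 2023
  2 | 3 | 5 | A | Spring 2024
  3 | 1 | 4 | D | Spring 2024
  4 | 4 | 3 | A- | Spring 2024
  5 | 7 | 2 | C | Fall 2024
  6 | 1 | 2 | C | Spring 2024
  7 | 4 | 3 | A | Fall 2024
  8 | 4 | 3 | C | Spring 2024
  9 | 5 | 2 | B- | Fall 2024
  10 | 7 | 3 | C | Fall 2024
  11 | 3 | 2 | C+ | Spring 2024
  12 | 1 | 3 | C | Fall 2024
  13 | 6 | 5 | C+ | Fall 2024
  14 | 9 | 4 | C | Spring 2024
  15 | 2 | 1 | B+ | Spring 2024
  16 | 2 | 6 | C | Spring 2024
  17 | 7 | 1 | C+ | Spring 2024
SELECT SUM(credits) FROM courses WHERE department = 'Humanities'

Execution result:
4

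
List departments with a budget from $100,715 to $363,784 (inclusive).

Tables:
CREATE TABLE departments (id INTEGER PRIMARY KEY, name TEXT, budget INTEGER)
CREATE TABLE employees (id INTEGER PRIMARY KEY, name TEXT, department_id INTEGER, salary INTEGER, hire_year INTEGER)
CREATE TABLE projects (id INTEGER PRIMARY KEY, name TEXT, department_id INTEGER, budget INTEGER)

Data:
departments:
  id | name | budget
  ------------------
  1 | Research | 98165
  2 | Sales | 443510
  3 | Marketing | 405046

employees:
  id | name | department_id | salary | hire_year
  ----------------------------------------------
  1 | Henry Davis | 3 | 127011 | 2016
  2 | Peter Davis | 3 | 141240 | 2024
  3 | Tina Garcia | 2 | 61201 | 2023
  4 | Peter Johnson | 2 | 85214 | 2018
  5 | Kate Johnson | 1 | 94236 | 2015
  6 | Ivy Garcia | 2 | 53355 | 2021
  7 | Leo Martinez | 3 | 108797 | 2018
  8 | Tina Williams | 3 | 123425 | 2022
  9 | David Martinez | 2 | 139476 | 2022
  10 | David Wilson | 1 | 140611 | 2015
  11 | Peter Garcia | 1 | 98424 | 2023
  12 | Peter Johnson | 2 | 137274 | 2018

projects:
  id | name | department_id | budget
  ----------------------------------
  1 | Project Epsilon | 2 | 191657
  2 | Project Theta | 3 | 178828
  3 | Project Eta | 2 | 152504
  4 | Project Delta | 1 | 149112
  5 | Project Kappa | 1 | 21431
SELECT name, budget FROM departments WHERE budget BETWEEN 100715 AND 363784

Execution result:
(no rows)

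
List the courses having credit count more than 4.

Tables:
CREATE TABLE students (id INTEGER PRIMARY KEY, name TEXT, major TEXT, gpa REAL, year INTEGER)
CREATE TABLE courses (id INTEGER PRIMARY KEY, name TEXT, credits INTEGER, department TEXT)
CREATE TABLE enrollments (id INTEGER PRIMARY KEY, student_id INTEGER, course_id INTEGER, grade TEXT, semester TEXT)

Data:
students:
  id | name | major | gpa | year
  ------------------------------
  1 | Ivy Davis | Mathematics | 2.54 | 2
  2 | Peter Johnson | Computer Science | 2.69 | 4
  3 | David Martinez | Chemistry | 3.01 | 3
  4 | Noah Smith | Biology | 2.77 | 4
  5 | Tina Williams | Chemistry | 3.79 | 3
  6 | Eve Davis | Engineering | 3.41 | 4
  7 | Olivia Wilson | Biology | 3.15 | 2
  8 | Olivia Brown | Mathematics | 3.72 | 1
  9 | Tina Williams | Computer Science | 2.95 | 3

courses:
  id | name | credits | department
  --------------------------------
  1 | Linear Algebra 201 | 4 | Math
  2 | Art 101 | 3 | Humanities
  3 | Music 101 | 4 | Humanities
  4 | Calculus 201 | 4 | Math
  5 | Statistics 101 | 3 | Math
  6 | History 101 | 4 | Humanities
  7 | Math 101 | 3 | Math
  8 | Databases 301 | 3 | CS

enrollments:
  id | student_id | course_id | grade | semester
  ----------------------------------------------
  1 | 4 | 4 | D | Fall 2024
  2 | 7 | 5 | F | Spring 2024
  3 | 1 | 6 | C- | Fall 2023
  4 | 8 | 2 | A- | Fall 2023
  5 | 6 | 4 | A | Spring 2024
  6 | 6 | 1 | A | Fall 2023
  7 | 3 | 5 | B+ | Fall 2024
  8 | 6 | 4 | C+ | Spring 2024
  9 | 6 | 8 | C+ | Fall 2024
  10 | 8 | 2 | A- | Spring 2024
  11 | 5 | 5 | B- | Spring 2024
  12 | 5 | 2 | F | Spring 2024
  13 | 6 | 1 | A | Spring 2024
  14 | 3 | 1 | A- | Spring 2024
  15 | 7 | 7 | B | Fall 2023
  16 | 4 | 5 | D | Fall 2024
SELECT name, credits FROM courses WHERE credits > 4

Execution result:
(no rows)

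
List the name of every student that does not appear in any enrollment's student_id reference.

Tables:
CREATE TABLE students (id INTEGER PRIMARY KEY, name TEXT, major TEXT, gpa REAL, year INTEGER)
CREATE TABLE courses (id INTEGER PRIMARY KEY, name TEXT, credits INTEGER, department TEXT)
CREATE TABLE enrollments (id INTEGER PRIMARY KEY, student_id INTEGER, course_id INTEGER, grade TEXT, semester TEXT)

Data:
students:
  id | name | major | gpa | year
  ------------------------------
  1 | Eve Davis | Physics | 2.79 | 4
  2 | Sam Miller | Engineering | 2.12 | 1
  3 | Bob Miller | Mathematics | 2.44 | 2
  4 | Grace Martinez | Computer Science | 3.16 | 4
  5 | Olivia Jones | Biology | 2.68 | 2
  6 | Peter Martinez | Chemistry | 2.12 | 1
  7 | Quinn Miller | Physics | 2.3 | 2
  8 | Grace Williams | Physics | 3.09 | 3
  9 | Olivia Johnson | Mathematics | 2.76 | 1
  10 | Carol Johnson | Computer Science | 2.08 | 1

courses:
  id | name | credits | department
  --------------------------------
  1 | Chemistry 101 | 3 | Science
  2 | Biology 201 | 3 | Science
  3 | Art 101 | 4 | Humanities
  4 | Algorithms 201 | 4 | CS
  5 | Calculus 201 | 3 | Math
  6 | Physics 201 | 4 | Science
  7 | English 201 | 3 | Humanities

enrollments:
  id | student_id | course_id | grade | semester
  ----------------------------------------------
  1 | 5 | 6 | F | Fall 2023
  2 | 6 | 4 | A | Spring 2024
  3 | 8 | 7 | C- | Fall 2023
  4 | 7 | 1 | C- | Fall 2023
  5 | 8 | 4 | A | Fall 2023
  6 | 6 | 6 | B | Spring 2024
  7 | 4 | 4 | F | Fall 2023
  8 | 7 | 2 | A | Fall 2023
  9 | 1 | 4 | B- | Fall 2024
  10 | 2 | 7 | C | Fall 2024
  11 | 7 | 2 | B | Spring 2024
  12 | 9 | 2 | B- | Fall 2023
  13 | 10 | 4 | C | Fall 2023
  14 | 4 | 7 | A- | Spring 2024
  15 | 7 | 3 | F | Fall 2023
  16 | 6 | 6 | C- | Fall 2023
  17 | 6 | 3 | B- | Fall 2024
SELECT p.name FROM students p LEFT JOIN enrollments c ON c.student_id = p.id WHERE c.id IS NULL

Execution result:
Bob Miller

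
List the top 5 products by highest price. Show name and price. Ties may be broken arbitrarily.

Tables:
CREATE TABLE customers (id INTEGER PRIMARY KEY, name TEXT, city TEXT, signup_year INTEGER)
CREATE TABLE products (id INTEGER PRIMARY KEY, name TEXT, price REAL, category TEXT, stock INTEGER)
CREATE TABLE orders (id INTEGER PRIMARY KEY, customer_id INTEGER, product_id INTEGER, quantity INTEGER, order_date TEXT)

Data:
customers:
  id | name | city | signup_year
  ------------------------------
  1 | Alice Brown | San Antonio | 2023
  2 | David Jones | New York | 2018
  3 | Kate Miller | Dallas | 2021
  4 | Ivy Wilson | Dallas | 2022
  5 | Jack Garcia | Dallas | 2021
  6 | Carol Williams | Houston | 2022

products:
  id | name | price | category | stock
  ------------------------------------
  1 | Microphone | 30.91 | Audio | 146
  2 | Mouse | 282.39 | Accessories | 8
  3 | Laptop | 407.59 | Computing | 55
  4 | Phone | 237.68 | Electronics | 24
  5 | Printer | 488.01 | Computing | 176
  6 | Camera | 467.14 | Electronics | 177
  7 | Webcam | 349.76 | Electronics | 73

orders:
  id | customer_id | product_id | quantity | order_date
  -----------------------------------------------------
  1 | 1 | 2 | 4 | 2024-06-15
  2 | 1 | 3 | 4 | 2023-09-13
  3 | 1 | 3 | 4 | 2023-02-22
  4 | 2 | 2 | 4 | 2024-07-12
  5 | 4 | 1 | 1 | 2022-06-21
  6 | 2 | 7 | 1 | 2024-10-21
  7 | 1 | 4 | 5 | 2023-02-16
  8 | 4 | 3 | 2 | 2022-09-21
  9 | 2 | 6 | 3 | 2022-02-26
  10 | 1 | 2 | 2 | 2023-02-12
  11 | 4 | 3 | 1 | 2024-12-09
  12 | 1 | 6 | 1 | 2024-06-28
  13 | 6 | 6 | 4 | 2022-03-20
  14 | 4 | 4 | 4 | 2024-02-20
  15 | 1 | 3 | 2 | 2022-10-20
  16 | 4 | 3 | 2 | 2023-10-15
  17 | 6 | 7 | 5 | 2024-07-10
SELECT name, price FROM products ORDER BY price DESC LIMIT 5

Execution result:
name | price
Printer | 488.01
Camera | 467.14
Laptop | 407.59
Webcam | 349.76
Mouse | 282.39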